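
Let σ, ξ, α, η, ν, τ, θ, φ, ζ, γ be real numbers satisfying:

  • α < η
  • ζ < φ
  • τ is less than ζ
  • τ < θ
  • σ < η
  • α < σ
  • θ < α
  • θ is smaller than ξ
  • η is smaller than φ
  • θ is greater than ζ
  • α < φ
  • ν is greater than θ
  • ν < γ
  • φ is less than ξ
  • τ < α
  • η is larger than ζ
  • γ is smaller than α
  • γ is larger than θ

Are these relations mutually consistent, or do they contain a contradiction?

consistent

Every relation is compatible with τ < ζ < θ < ν < γ < α < σ < η < φ < ξ; the set is consistent.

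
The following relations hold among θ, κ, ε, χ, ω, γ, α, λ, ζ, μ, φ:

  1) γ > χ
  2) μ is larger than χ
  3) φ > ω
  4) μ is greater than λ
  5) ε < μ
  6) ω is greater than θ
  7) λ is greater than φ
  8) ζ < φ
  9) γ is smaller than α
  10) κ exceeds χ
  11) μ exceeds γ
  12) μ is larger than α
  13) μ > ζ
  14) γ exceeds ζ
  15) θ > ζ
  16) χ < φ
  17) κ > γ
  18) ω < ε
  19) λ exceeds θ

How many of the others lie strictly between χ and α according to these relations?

The relations place χ below α. An element lies strictly between them when it is forced above χ and also forced below α.
Above χ: {γ, κ, φ, λ, μ}. Below α: {ζ, γ}.
Intersection: {γ} — 1.

1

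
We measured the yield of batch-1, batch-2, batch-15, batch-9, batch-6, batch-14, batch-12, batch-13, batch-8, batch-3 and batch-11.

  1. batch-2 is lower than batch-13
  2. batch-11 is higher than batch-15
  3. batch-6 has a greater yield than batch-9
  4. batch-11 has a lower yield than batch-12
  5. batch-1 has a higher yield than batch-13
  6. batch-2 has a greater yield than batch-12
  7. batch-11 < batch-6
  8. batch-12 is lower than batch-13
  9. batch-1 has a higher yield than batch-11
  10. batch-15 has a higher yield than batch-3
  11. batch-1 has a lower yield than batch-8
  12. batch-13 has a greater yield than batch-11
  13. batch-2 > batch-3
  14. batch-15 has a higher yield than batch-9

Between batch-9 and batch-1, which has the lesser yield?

Following the relations from batch-9: batch-9 < batch-15 < batch-11 < batch-12 < batch-13 < batch-1.
So batch-9 < batch-1; batch-9 is the lower of the two.

batch-9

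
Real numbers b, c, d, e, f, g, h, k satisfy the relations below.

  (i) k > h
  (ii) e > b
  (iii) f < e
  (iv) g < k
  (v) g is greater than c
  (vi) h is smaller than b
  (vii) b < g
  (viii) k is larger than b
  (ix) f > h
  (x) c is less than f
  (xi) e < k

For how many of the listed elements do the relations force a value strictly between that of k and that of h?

4

The relations place h below k. An element lies strictly between them when it is forced above h and also forced below k.
Above h: {b, g, f, e}. Below k: {c, b, g, f, e}.
Intersection: {b, g, f, e} — 4.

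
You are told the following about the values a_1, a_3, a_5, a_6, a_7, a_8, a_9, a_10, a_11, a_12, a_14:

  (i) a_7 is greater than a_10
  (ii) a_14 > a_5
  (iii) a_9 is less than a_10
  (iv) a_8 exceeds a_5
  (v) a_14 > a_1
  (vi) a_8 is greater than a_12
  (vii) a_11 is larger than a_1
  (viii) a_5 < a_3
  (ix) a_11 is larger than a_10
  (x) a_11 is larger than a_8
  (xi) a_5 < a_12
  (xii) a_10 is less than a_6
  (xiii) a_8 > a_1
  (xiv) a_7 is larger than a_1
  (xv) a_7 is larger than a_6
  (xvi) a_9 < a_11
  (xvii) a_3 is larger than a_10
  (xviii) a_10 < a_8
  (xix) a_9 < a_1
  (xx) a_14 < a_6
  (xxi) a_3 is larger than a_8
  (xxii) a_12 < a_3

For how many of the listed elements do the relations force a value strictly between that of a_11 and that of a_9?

The relations place a_9 below a_11. An element lies strictly between them when it is forced above a_9 and also forced below a_11.
Above a_9: {a_1, a_14, a_10, a_8, a_6, a_7, a_3}. Below a_11: {a_5, a_1, a_10, a_12, a_8}.
Intersection: {a_1, a_10, a_8} — 3.

3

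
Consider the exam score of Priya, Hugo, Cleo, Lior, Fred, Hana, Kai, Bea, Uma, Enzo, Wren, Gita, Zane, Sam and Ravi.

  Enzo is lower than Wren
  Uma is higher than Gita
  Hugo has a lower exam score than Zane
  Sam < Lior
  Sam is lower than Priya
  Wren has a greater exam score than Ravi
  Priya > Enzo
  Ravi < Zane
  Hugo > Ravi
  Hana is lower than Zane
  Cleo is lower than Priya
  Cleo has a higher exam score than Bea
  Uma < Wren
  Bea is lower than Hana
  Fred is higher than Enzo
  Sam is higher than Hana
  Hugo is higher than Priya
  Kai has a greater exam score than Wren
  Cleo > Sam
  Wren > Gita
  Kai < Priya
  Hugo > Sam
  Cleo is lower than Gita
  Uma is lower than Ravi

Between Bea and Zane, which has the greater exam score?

Chaining the given relations: Bea < Hana < Sam < Cleo < Gita < Uma < Ravi < Wren < Kai < Priya < Hugo < Zane.
So Bea < Zane; Zane is the higher of the two.

Zane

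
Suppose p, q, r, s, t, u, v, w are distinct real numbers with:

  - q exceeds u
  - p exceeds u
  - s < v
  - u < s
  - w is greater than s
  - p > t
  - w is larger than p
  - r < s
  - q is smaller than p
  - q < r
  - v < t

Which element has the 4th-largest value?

v

Chaining the given pairs: u < q < r < s < v < t < p < w.
Counting 4 from the largest end gives v.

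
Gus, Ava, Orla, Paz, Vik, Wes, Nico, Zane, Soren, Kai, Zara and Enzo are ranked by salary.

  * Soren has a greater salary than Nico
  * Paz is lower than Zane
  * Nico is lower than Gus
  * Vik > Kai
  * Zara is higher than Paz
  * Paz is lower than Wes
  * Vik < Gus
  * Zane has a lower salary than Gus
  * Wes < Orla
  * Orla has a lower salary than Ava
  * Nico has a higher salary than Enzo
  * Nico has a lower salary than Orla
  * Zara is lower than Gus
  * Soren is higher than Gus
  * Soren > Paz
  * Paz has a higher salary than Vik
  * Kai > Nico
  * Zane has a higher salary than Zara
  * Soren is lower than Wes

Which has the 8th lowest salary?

Piecing the relations together gives one ordering: Enzo < Nico < Kai < Vik < Paz < Zara < Zane < Gus < Soren < Wes < Orla < Ava.
The 8th smallest is Gus.

Gus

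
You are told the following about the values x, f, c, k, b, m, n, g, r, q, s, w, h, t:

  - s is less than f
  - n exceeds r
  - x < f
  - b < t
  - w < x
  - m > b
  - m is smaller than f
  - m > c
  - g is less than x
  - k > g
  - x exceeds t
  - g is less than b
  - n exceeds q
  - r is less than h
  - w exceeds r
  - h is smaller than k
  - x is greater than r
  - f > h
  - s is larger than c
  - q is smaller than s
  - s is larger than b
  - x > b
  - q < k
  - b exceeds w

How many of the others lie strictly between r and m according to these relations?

Chaining upward from r reaches: h, k, w, b, t, n, s, x, f.
Chaining downward from m reaches: g, w, c, b.
Strictly between r and m are those in both lists: w, b — 2 elements.

2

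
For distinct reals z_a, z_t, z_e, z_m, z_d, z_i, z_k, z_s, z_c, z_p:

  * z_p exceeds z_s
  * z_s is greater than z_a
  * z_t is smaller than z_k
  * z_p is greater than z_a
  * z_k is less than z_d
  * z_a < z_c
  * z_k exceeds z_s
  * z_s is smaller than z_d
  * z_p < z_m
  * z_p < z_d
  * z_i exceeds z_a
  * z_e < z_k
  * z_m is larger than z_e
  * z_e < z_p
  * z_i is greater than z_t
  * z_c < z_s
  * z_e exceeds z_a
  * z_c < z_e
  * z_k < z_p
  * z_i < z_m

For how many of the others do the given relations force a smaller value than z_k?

5

The elements the relations force below z_k are z_a, z_t, z_c, z_e, z_s — no chain reaches any other.
That is 5.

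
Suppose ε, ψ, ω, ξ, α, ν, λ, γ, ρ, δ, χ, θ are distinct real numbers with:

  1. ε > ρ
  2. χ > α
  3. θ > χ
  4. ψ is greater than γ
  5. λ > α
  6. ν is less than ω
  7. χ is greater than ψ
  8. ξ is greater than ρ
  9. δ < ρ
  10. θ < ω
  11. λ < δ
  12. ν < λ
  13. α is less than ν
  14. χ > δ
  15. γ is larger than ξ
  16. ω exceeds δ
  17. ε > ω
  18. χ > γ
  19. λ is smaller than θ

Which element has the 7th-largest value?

ξ

Piecing the relations together gives one ordering: α < ν < λ < δ < ρ < ξ < γ < ψ < χ < θ < ω < ε.
Counting 7 from the largest end gives ξ.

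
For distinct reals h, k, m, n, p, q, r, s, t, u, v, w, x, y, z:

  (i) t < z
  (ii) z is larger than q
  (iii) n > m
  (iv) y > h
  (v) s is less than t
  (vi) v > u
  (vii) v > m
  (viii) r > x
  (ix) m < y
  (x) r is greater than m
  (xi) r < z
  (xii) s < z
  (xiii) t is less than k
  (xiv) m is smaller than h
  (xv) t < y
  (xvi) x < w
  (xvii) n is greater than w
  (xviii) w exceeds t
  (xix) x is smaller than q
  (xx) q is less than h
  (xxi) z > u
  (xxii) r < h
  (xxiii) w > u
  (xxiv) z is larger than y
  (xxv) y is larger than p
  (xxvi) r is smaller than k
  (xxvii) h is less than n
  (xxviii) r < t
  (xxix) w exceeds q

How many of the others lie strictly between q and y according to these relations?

Chaining upward from q reaches: h, z, w, n.
Chaining downward from y reaches: p, s, m, x, r, h, t.
Strictly between q and y are those in both lists: h — 1 element.

1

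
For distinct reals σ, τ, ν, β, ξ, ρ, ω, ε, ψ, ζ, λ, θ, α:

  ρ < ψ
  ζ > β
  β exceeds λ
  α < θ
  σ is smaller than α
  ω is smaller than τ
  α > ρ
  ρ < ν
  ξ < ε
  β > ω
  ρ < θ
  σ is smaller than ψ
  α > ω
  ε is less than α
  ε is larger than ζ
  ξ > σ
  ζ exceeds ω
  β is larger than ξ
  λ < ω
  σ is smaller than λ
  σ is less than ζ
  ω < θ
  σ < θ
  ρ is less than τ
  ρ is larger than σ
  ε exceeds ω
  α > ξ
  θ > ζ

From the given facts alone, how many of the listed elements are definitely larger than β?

Directly above β: ζ.
One step further: ε, θ (3 so far).
One step further: α (4 so far).
Nothing else is reachable above β; 4 in all.

4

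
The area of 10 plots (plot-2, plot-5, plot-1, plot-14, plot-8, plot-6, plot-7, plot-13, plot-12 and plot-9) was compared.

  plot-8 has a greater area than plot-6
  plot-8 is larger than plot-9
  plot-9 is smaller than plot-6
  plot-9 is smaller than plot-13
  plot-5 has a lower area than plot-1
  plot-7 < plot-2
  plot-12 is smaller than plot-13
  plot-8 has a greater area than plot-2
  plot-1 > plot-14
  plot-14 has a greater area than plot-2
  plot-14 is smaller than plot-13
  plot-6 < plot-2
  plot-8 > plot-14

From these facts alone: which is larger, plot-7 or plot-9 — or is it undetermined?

undetermined

Following every chain through plot-9: above plot-9 we get plot-6, plot-2, plot-14, plot-1, plot-13, plot-8.
plot-7 is not reached, and no chain runs the other way from plot-7 to plot-9.
So the given relations leave the order of plot-9 and plot-7 undetermined.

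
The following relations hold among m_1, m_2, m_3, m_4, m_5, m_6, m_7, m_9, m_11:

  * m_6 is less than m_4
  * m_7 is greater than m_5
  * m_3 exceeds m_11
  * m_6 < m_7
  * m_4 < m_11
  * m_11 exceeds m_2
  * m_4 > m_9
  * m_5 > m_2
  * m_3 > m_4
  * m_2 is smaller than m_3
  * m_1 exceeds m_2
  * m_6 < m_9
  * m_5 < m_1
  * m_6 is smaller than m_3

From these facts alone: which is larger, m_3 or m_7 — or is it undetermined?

undetermined

Following every chain through m_7: below m_7 we get m_2, m_5, m_6.
m_3 is not reached, and no chain runs the other way from m_3 to m_7.
So the given relations leave the order of m_7 and m_3 undetermined.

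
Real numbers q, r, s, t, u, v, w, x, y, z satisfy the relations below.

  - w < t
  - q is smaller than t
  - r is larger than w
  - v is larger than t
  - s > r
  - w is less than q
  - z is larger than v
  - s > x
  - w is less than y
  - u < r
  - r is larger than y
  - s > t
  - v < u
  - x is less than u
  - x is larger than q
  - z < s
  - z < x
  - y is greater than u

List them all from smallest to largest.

w < q < t < v < z < x < u < y < r < s

Each adjacent pair is fixed by a given relation: w < q; q < t; t < v; v < z; z < x; x < u; u < y; y < r; r < s. Chaining them end to end gives the full order.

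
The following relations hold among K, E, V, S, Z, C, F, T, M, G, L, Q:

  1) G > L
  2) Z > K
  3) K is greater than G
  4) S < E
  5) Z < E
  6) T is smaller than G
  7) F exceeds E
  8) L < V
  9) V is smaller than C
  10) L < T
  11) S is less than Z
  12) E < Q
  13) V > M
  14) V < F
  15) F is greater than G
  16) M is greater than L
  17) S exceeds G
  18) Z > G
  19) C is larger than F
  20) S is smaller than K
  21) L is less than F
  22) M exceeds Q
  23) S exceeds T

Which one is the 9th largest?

The consecutive relations fix a unique order: L < T < G < S < K < Z < E < Q < M < V < F < C.
Counting 9 from the largest end gives S.

S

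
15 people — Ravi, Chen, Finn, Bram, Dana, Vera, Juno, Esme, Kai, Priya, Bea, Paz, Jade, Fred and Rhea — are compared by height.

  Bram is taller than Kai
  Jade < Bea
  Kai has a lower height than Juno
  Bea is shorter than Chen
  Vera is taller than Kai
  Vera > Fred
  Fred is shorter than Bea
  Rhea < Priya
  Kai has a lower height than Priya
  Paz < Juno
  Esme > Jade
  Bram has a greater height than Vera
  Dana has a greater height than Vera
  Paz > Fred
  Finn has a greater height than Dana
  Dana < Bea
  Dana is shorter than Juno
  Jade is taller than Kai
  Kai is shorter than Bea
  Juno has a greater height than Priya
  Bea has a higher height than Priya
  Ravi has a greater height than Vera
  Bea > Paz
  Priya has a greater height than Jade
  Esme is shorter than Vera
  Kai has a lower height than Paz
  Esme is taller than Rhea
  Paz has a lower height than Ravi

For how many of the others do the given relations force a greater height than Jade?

Directly above Jade: Esme, Priya, Bea.
One step further: Vera, Chen, Juno (6 so far).
One step further: Dana, Ravi, Bram (9 so far).
One step further: Finn (10 so far).
No other element is forced above Jade by the given relations, so the count is 10.

10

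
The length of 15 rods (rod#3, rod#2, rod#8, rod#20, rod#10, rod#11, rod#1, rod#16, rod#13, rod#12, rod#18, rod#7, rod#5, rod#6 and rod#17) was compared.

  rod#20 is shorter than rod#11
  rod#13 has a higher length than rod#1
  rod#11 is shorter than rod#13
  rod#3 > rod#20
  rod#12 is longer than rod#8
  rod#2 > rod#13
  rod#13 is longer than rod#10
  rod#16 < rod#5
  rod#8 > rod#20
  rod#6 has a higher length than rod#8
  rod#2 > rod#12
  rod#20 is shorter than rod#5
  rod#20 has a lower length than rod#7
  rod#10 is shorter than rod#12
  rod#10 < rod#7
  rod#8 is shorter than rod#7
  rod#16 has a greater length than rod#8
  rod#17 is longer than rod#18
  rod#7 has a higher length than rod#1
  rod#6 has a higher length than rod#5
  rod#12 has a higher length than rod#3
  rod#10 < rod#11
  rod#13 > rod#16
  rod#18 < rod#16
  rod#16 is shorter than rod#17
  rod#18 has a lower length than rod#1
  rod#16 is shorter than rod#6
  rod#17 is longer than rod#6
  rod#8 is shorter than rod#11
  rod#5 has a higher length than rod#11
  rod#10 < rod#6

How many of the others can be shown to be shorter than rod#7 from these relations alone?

5

From rod#7 the given relations immediately reach rod#10, rod#20, rod#8, rod#1.
From those, rod#18 — 5 in total.
Nothing else is reachable below rod#7; 5 in all.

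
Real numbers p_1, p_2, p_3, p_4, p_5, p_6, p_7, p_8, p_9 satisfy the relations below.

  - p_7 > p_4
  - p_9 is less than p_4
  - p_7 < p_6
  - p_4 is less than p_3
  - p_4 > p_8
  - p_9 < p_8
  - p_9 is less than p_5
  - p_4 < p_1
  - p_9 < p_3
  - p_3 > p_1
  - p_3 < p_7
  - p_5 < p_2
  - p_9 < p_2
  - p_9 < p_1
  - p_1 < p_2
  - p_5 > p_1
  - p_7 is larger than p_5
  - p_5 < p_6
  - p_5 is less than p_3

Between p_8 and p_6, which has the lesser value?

p_8 < p_4 and p_4 < p_1 give p_8 < p_1.
With p_1 < p_5: p_8 < p_4 < p_1 < p_5.
With p_5 < p_3: p_8 < p_4 < p_1 < p_5 < p_3.
With p_3 < p_7: p_8 < p_4 < p_1 < p_5 < p_3 < p_7.
With p_7 < p_6: p_8 < p_4 < p_1 < p_5 < p_3 < p_7 < p_6.
So p_8 < p_6; p_8 is the smaller of the two.

p_8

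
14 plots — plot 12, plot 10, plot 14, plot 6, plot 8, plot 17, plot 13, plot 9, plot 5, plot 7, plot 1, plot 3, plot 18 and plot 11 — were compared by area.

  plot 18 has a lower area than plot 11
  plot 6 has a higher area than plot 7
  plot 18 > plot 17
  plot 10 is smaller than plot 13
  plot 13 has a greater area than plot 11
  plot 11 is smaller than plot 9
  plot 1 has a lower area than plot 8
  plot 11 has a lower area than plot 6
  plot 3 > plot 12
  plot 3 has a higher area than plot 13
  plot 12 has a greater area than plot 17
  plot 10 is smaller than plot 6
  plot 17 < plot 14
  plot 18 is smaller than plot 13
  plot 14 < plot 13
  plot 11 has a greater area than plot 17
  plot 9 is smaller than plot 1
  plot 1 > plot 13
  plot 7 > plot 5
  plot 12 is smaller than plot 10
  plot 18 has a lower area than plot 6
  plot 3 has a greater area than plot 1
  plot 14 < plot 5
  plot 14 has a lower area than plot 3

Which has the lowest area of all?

Chaining upward from plot 17: directly above it, plot 12, plot 18, plot 11, plot 14; then plot 10, plot 9, plot 5, plot 13, plot 3, plot 6; then plot 1, plot 7; then plot 8.
That covers every other element, and nothing is given below plot 17, so plot 17 is the lowest area.

plot 17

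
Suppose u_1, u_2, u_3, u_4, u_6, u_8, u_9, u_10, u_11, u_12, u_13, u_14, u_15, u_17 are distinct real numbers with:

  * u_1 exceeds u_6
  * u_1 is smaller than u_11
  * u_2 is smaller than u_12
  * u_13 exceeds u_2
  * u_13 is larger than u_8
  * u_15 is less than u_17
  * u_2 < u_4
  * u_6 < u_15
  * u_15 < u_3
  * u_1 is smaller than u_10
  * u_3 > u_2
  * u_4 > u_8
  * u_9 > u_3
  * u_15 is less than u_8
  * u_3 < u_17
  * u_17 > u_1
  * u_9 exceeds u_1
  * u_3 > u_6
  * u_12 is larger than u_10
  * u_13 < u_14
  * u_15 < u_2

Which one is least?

u_6

Chaining upward from u_6: directly above it, u_1, u_15, u_3; then u_2, u_8, u_17, u_10, u_9, u_11; then u_13, u_12, u_4; then u_14.
That covers every other element, and nothing is given below u_6, so u_6 is the least.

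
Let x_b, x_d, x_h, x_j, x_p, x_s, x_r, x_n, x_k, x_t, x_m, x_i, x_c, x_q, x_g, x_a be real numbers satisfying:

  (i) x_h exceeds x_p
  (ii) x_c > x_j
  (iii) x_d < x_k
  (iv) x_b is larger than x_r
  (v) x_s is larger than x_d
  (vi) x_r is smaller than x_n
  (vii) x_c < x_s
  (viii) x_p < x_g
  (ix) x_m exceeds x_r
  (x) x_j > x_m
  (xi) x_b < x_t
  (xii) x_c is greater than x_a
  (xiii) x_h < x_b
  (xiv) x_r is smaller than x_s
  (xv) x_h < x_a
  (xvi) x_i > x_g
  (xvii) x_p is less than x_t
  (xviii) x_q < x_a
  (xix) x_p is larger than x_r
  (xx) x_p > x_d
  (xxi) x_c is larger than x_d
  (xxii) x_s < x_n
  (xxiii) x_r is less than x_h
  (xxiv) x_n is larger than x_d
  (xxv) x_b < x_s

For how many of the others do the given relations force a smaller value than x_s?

10

The elements the relations force below x_s are x_d, x_r, x_m, x_q, x_p, x_h, x_j, x_a, x_b, x_c — no chain reaches any other.
That is 10.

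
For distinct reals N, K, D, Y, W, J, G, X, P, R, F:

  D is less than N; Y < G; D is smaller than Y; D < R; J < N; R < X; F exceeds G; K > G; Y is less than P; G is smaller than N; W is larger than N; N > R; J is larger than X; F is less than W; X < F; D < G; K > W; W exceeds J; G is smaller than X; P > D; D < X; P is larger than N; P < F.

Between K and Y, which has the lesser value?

Y

Following the relations from Y: Y < G < X < J < N < P < F < W < K.
So Y < K; Y is the smaller of the two.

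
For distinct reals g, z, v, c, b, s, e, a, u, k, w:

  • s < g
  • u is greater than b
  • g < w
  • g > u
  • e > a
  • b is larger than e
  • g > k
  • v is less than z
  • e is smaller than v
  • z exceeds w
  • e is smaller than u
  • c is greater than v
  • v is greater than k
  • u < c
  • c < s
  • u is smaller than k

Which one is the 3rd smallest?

b

Chaining the given pairs: a < e < b < u < k < v < c < s < g < w < z.
Counting 3 from the smallest end gives b.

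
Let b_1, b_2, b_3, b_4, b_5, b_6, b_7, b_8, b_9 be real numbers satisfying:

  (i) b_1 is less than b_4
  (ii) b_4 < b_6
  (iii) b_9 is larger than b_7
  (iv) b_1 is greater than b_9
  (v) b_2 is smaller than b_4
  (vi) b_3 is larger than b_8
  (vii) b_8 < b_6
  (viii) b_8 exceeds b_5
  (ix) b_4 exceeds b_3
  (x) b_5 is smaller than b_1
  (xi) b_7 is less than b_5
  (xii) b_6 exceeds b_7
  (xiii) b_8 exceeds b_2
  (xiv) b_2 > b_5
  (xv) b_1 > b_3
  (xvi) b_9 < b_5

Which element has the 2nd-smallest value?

b_9

The consecutive relations fix a unique order: b_7 < b_9 < b_5 < b_2 < b_8 < b_3 < b_1 < b_4 < b_6.
The 2nd smallest is b_9.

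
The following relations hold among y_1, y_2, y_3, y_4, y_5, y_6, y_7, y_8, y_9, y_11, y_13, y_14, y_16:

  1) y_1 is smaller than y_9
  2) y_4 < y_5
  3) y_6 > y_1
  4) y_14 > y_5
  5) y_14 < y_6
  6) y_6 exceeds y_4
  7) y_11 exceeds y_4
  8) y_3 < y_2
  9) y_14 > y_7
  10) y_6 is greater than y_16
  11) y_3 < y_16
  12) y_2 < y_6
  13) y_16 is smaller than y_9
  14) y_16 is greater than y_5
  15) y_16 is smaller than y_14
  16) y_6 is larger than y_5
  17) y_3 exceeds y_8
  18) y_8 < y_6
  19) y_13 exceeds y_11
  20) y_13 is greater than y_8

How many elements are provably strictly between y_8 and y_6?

Chaining upward from y_8 reaches: y_3, y_2, y_16, y_14, y_9, y_13.
Chaining downward from y_6 reaches: y_4, y_3, y_2, y_5, y_7, y_1, y_16, y_14.
Strictly between y_8 and y_6 are those in both lists: y_3, y_2, y_16, y_14 — 4 elements.

4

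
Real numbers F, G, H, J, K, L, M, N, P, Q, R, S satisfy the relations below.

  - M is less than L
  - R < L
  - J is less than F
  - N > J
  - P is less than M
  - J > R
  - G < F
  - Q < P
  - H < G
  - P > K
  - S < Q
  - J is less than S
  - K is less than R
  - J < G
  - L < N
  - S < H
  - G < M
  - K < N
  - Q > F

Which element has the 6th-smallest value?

G

The consecutive relations fix a unique order: K < R < J < S < H < G < F < Q < P < M < L < N.
The 6th smallest is G.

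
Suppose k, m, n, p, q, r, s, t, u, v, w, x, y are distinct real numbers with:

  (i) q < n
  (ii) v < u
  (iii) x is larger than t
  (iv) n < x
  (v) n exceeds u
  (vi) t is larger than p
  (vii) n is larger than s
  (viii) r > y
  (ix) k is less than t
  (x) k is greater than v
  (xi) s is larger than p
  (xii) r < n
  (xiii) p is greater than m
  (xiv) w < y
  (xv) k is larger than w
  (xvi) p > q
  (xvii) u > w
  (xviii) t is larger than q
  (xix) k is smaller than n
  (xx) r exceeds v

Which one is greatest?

x

Chaining downward from x: directly below it, n, t; then q, p, s, u, r, k; then v, m, w, y.
That covers every other element, and nothing is given above x, so x is the greatest.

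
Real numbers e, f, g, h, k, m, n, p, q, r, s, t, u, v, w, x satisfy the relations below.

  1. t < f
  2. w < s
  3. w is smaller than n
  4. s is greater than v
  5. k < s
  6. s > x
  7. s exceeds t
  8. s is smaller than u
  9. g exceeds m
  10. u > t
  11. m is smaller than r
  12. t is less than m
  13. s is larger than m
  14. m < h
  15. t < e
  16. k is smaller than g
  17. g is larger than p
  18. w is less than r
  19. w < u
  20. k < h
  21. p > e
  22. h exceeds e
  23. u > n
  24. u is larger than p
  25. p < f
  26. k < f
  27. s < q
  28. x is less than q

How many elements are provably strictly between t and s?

1

The relations place t below s. An element lies strictly between them when it is forced above t and also forced below s.
Above t: {m, e, h, p, f, r, g, q, u}. Below s: {k, m, x, w, v}.
Intersection: {m} — 1.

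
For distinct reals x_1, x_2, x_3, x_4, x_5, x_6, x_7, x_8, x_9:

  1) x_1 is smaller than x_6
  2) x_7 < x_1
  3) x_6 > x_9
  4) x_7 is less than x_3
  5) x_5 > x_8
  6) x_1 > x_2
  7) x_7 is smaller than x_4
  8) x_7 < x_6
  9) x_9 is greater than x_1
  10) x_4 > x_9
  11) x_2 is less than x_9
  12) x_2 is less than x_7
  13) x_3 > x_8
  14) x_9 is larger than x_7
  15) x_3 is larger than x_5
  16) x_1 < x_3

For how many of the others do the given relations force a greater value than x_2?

6

Directly above x_2: x_7, x_1, x_9.
One step further: x_4, x_6, x_3 (6 so far).
Nothing else is reachable above x_2; 6 in all.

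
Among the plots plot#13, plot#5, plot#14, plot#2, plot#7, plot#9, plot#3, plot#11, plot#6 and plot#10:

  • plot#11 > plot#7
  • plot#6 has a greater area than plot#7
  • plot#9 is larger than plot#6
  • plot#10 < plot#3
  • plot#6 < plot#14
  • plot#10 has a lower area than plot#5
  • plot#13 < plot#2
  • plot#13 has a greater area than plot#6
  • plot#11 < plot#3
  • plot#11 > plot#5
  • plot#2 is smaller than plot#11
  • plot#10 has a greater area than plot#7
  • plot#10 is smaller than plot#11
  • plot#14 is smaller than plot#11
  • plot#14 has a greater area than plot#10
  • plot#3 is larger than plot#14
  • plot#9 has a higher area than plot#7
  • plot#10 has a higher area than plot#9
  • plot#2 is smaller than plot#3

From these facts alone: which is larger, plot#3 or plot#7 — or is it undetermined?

plot#7 < plot#6 < plot#9 < plot#10 < plot#5 < plot#11 < plot#3, by transitivity through plot#6, plot#9, plot#10, plot#5, plot#11.
So plot#3 is larger.

plot#3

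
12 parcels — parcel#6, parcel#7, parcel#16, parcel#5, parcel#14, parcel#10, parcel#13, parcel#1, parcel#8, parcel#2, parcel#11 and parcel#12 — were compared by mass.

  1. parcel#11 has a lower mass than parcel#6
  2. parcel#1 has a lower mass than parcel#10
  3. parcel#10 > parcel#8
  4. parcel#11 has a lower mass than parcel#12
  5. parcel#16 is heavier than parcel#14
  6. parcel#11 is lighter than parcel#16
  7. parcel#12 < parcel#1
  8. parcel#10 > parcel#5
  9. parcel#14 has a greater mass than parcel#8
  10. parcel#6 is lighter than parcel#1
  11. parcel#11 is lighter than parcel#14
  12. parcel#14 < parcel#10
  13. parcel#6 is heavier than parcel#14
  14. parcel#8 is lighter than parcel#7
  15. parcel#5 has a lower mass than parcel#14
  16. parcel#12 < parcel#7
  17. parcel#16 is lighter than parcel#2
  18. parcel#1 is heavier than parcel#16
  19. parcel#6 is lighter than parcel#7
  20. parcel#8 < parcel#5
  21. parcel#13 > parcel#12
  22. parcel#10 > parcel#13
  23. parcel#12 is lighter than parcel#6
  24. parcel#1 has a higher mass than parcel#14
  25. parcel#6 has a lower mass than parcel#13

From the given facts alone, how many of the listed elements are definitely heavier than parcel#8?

9

The elements the relations force above parcel#8 are parcel#5, parcel#14, parcel#6, parcel#16, parcel#13, parcel#2, parcel#1, parcel#7, parcel#10 — no chain reaches any other.
That is 9.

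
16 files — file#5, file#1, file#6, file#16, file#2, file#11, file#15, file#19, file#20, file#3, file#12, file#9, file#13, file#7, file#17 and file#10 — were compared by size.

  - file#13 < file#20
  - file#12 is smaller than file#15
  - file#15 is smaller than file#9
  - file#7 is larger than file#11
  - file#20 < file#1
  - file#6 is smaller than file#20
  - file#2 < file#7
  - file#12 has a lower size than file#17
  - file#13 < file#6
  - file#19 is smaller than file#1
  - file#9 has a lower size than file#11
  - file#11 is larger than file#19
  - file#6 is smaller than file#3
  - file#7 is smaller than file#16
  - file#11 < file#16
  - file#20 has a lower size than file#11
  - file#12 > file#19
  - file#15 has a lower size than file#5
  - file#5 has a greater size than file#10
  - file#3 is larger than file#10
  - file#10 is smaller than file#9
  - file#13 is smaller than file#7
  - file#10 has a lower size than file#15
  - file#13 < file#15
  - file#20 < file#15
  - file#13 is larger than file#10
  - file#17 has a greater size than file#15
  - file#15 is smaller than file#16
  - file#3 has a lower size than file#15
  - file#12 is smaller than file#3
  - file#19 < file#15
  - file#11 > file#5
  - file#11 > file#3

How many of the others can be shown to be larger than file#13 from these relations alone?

11

From file#13 the given relations immediately reach file#6, file#20, file#15, file#7.
From those, file#3, file#9, file#5, file#11, file#1, file#17, file#16 — 11 in total.
Nothing else is reachable above file#13; 11 in all.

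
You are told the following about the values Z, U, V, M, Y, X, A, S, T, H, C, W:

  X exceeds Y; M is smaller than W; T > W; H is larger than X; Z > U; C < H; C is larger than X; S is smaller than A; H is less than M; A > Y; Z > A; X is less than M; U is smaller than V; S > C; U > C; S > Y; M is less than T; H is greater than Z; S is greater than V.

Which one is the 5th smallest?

Chaining the given pairs: Y < X < C < U < V < S < A < Z < H < M < W < T.
The 5th smallest is V.

V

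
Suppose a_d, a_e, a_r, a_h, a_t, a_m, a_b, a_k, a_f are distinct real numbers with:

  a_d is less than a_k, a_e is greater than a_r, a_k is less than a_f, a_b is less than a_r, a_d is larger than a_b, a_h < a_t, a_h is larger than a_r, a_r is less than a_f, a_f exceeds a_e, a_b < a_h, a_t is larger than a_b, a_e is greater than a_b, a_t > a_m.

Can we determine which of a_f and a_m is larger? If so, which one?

undetermined

Following every chain through a_m: above a_m we get a_t.
a_f is not reached, and no chain runs the other way from a_f to a_m.
So the given relations leave the order of a_m and a_f undetermined.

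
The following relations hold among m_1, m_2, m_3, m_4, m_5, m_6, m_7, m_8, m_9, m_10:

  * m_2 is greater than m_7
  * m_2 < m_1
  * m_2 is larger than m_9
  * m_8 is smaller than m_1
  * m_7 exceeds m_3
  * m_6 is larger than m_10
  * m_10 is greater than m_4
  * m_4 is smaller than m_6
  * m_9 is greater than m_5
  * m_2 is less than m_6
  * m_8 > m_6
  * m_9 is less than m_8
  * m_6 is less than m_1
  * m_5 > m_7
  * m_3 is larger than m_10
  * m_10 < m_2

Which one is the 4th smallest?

The consecutive relations fix a unique order: m_4 < m_10 < m_3 < m_7 < m_5 < m_9 < m_2 < m_6 < m_8 < m_1.
The 4th smallest is m_7.

m_7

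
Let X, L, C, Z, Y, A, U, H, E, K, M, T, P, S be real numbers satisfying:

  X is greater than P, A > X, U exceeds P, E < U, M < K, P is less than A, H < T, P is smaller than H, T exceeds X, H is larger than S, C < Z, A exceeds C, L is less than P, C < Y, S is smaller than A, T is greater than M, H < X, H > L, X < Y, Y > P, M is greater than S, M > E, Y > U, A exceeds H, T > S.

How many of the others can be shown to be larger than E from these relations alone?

5

From E the given relations immediately reach U, M.
From those, K, Y, T — 5 in total.
Nothing else is reachable above E; 5 in all.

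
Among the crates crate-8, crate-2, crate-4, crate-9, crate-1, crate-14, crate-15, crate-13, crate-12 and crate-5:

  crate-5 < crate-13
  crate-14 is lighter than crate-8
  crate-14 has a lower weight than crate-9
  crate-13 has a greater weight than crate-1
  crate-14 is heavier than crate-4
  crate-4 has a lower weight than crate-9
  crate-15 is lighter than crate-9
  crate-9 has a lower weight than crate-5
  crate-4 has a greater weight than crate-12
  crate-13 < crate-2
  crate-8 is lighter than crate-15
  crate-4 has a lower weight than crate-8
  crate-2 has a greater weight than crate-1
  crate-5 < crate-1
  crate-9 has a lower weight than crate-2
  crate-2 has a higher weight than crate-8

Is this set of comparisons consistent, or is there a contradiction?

Every relation is compatible with crate-12 < crate-4 < crate-14 < crate-8 < crate-15 < crate-9 < crate-5 < crate-1 < crate-13 < crate-2; the set is consistent.

consistent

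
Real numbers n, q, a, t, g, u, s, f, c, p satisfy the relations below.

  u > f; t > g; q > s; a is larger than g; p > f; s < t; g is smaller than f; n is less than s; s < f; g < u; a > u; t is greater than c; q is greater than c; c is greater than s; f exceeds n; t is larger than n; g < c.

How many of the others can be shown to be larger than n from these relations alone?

8

The elements the relations force above n are s, f, p, c, t, u, q, a — no chain reaches any other.
That is 8.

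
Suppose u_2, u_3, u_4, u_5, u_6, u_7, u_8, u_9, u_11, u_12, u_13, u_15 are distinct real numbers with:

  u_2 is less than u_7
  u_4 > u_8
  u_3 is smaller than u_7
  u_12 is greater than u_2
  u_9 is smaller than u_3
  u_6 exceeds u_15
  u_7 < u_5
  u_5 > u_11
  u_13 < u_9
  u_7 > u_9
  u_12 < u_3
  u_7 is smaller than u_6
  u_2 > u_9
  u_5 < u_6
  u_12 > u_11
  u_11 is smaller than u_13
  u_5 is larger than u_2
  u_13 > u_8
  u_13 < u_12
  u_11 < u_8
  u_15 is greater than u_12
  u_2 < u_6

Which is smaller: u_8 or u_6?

u_8

The relevant relations are u_8 < u_13; u_13 < u_9; u_9 < u_2; u_2 < u_12; u_12 < u_3; u_3 < u_7; u_7 < u_5; u_5 < u_6.
Together: u_8 < u_13 < u_9 < u_2 < u_12 < u_3 < u_7 < u_5 < u_6.
So u_8 < u_6; u_8 is the smaller of the two.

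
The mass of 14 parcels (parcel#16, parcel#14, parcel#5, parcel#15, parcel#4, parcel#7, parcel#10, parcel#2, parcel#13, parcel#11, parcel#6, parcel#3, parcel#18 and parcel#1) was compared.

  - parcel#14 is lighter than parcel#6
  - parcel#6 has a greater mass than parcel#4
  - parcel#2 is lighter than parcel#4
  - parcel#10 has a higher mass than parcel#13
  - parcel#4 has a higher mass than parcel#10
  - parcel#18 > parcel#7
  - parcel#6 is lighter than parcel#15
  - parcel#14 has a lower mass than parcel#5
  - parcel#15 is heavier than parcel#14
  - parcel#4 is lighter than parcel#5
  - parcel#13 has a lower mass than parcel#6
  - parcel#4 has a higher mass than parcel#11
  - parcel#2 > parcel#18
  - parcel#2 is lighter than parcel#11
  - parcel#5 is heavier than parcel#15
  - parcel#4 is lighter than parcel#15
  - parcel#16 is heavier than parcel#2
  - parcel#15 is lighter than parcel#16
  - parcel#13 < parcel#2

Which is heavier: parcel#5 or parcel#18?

Chaining the given relations: parcel#18 < parcel#2 < parcel#11 < parcel#4 < parcel#6 < parcel#15 < parcel#5.
So parcel#18 < parcel#5; parcel#5 is the heavier of the two.

parcel#5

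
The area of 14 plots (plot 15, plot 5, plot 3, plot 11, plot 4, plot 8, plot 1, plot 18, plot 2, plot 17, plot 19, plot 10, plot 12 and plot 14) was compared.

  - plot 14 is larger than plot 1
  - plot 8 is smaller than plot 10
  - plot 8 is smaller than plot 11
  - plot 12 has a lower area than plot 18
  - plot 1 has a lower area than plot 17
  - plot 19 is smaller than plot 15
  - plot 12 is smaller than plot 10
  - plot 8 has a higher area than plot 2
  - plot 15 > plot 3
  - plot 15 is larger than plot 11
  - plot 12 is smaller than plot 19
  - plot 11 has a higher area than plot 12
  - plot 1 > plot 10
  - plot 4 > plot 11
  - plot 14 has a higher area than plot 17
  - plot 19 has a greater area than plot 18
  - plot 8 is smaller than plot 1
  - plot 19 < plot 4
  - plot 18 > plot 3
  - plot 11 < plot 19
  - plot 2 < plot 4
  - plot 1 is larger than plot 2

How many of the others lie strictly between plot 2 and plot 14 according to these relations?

Chaining upward from plot 2 reaches: plot 8, plot 10, plot 1, plot 11, plot 19, plot 17, plot 15, plot 4.
Chaining downward from plot 14 reaches: plot 8, plot 12, plot 10, plot 1, plot 17.
Strictly between plot 2 and plot 14 are those in both lists: plot 8, plot 10, plot 1, plot 17 — 4 elements.

4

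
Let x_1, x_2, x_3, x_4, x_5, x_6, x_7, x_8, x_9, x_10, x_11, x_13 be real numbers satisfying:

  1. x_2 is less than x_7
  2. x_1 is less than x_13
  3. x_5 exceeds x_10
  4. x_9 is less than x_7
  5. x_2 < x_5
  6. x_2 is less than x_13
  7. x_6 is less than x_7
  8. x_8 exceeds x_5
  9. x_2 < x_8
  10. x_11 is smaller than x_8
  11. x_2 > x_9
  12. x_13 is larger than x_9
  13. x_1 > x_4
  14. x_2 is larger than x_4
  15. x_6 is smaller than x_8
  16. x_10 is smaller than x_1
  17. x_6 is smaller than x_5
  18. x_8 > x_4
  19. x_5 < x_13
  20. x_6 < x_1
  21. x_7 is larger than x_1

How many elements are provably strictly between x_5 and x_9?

1

The relations place x_9 below x_5. An element lies strictly between them when it is forced above x_9 and also forced below x_5.
Above x_9: {x_2, x_7, x_13, x_8}. Below x_5: {x_4, x_6, x_10, x_2}.
Intersection: {x_2} — 1.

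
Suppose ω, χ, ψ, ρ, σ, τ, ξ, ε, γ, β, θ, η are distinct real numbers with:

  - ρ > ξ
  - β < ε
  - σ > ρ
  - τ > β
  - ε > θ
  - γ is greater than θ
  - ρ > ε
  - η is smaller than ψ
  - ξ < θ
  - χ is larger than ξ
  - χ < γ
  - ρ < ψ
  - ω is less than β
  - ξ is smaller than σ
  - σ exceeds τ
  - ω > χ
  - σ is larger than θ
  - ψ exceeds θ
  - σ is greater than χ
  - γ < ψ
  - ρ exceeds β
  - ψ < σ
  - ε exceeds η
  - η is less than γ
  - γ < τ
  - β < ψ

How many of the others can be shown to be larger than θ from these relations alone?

From θ the given relations immediately reach γ, ε, ψ, σ.
From those, τ, ρ — 6 in total.
No other element is forced above θ by the given relations, so the count is 6.

6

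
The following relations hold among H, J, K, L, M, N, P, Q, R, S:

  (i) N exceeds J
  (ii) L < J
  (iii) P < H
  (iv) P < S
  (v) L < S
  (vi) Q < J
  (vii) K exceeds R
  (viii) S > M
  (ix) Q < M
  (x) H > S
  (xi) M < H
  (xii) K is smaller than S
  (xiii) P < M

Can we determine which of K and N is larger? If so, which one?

undetermined

Following every chain through K: above K we get S, H; below K we get R.
N is not reached, and no chain runs the other way from N to K.
So the given relations leave the order of K and N undetermined.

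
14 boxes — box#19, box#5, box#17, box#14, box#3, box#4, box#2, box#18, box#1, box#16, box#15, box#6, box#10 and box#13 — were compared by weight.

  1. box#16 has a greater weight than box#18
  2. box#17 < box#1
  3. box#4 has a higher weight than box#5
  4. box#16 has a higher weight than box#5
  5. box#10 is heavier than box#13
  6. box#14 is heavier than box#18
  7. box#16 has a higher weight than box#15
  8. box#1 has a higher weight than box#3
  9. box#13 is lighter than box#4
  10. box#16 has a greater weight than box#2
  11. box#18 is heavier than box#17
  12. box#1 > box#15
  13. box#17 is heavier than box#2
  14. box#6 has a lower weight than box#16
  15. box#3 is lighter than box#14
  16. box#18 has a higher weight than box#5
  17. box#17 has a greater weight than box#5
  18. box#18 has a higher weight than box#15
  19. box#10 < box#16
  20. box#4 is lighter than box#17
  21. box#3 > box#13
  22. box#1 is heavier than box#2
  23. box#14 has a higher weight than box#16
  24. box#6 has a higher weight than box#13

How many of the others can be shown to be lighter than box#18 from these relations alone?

6

Directly below box#18: box#15, box#5, box#17.
One step further: box#2, box#4 (5 so far).
One step further: box#13 (6 so far).
No other element is forced below box#18 by the given relations, so the count is 6.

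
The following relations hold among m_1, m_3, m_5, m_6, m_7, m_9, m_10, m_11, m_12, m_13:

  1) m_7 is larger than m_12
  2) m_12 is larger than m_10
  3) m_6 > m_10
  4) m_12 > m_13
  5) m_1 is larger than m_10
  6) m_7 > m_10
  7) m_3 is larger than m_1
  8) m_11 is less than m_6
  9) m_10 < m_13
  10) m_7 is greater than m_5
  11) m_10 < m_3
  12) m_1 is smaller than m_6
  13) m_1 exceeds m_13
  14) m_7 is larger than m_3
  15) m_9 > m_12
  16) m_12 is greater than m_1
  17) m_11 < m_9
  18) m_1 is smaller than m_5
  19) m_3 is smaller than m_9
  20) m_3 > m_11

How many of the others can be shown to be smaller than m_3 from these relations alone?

Directly below m_3: m_10, m_1, m_11.
One step further: m_13 (4 so far).
Nothing else is reachable below m_3; 4 in all.

4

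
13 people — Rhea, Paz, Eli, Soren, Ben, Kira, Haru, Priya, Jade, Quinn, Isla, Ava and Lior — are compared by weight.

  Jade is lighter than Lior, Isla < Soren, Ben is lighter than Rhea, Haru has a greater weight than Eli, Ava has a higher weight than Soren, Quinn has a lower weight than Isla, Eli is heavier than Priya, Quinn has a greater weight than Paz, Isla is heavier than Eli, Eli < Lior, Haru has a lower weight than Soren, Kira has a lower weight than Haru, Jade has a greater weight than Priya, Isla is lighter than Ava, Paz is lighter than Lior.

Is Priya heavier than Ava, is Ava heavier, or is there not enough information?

Priya < Eli and Eli < Haru give Priya < Haru.
Then Haru < Soren extends the chain to Soren.
Then Soren < Ava extends the chain to Ava.
So Ava is heavier.

Ava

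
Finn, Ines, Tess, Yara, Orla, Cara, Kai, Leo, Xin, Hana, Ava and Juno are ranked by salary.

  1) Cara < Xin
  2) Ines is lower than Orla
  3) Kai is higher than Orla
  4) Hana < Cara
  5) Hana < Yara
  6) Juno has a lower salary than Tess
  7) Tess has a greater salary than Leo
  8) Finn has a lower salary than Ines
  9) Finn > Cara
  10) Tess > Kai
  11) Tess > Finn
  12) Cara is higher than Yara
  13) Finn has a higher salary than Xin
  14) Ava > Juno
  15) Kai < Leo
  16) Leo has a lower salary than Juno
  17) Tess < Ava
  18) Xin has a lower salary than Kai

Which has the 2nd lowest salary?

Piecing the relations together gives one ordering: Hana < Yara < Cara < Xin < Finn < Ines < Orla < Kai < Leo < Juno < Tess < Ava.
Counting 2 from the smallest end gives Yara.

Yara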